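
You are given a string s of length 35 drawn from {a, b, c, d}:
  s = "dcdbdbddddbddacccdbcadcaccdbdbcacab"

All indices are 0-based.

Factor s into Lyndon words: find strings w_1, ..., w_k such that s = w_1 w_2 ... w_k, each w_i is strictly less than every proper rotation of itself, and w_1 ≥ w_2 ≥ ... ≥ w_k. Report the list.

["d", "cd", "bdbddddbdd", "acccdbcadcaccdbdbc", "ac", "ab"]

emit factor 1: 'd' (i=0, period=1)
emit factor 2: 'cd' (i=1, period=2)
emit factor 3: 'bdbddddbdd' (i=3, period=10)
emit factor 4: 'acccdbcadcaccdbdbc' (i=13, period=18)
emit factor 5: 'ac' (i=31, period=2)
emit factor 6: 'ab' (i=33, period=2)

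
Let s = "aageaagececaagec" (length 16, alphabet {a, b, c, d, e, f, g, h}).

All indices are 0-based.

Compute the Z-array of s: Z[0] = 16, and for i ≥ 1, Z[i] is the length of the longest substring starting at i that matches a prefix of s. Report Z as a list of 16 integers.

Z[0]=16
i=1: i≥r, start 0; Z[1]=1 grow→box=[1,2)
i=2: i≥r, start 0; Z[2]=0
i=3: i≥r, start 0; Z[3]=0
i=4: i≥r, start 0; Z[4]=4 grow→box=[4,8)
i=5: min(r-i=3, Z[1]=1)=1; Z[5]=1
i=6: min(r-i=2, Z[2]=0)=0; Z[6]=0
i=7: min(r-i=1, Z[3]=0)=0; Z[7]=0
i=8: i≥r, start 0; Z[8]=0
i=9: i≥r, start 0; Z[9]=0
i=10: i≥r, start 0; Z[10]=0
i=11: i≥r, start 0; Z[11]=4 grow→box=[11,15)
i=12: min(r-i=3, Z[1]=1)=1; Z[12]=1
i=13: min(r-i=2, Z[2]=0)=0; Z[13]=0
i=14: min(r-i=1, Z[3]=0)=0; Z[14]=0
i=15: i≥r, start 0; Z[15]=0

[16, 1, 0, 0, 4, 1, 0, 0, 0, 0, 0, 4, 1, 0, 0, 0]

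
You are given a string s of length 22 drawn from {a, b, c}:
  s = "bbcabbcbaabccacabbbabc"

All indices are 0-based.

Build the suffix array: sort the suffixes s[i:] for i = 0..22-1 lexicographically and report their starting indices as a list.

rank | idx | suffix
   0 |   8 | aabccacabbbabc
   1 |  15 | abbbabc
   2 |   3 | abbcbaabccacabbbabc
   3 |  19 | abc
   4 |   9 | abccacabbbabc
   5 |  13 | acabbbabc
   6 |   7 | baabccacabbbabc
   7 |  18 | babc
   8 |  17 | bbabc
   9 |  16 | bbbabc
  10 |   0 | bbcabbcbaabccacabbbabc
  11 |   4 | bbcbaabccacabbbabc
  12 |  20 | bc
  13 |   1 | bcabbcbaabccacabbbabc
  14 |   5 | bcbaabccacabbbabc
  15 |  10 | bccacabbbabc
  16 |  21 | c
  17 |  14 | cabbbabc
  18 |   2 | cabbcbaabccacabbbabc
  19 |  12 | cacabbbabc
  20 |   6 | cbaabccacabbbabc
  21 |  11 | ccacabbbabc

[8, 15, 3, 19, 9, 13, 7, 18, 17, 16, 0, 4, 20, 1, 5, 10, 21, 14, 2, 12, 6, 11]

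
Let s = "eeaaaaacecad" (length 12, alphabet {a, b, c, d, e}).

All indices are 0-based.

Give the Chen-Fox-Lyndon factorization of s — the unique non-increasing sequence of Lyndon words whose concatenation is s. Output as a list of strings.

emit factor 1: 'e' (i=0, period=1)
emit factor 2: 'e' (i=1, period=1)
emit factor 3: 'aaaaacecad' (i=2, period=10)

["e", "e", "aaaaacecad"]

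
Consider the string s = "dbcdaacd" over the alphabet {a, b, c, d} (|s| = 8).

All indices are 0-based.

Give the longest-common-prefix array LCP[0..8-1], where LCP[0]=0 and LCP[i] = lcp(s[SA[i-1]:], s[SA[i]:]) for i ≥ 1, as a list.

[0, 1, 0, 0, 2, 0, 1, 1]

rank | idx | suffix
   0 |   4 | aacd
   1 |   5 | acd
   2 |   1 | bcdaacd
   3 |   6 | cd
   4 |   2 | cdaacd
   5 |   7 | d
   6 |   3 | daacd
   7 |   0 | dbcdaacd

SA = [4, 5, 1, 6, 2, 7, 3, 0]
[i] adj suffixes → lcp
  [1] 4/5 → 1 ('a')
  [2] 5/1 → 0 ('')
  [3] 1/6 → 0 ('')
  [4] 6/2 → 2 ('cd')
  [5] 2/7 → 0 ('')
  [6] 7/3 → 1 ('d')
  [7] 3/0 → 1 ('d')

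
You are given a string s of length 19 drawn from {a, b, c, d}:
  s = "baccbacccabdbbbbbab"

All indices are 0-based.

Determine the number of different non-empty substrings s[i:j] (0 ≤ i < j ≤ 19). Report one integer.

sorted suffixes:
  #0 SA[0]=17  'ab'
  #1 SA[1]=9  'abdbbbbbab'
  #2 SA[2]=1  'accbacccabdbbbbbab'
  #3 SA[3]=5  'acccabdbbbbbab'
  #4 SA[4]=18  'b'
  #5 SA[5]=16  'bab'
  #6 SA[6]=0  'baccbacccabdbbbbbab'
  #7 SA[7]=4  'bacccabdbbbbbab'
  #8 SA[8]=15  'bbab'
  #9 SA[9]=14  'bbbab'
  #10 SA[10]=13  'bbbbab'
  #11 SA[11]=12  'bbbbbab'
  #12 SA[12]=10  'bdbbbbbab'
  #13 SA[13]=8  'cabdbbbbbab'
  #14 SA[14]=3  'cbacccabdbbbbbab'
  #15 SA[15]=7  'ccabdbbbbbab'
  #16 SA[16]=2  'ccbacccabdbbbbbab'
  #17 SA[17]=6  'cccabdbbbbbab'
  #18 SA[18]=11  'dbbbbbab'

SA = [17, 9, 1, 5, 18, 16, 0, 4, 15, 14, 13, 12, 10, 8, 3, 7, 2, 6, 11]
rank  pair      lcp
   1  s[17:],s[9:]  2  'ab'
   2  s[9:],s[1:]  1  'a'
   3  s[1:],s[5:]  3  'acc'
   4  s[5:],s[18:]  0  ''
   5  s[18:],s[16:]  1  'b'
   6  s[16:],s[0:]  2  'ba'
   7  s[0:],s[4:]  4  'bacc'
   8  s[4:],s[15:]  1  'b'
   9  s[15:],s[14:]  2  'bb'
  10  s[14:],s[13:]  3  'bbb'
  11  s[13:],s[12:]  4  'bbbb'
  12  s[12:],s[10:]  1  'b'
  13  s[10:],s[8:]  0  ''
  14  s[8:],s[3:]  1  'c'
  15  s[3:],s[7:]  1  'c'
  16  s[7:],s[2:]  2  'cc'
  17  s[2:],s[6:]  2  'cc'
  18  s[6:],s[11:]  0  ''

n(n+1)/2 = 19·20/2 = 190
Σ LCP = 0 + 2 + 1 + 3 + 0 + 1 + 2 + 4 + 1 + 2 + 3 + 4 + 1 + 0 + 1 + 1 + 2 + 2 + 0 = 30
distinct = 190 − 30 = 160

160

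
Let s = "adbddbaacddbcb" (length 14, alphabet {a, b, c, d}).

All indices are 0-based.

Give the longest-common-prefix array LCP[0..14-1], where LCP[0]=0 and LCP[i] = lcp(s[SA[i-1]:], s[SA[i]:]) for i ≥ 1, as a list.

rank→(start, suffix):
  0 → (6, 'aacddbcb')
  1 → (7, 'acddbcb')
  2 → (0, 'adbddbaacddbcb')
  3 → (13, 'b')
  4 → (5, 'baacddbcb')
  5 → (11, 'bcb')
  6 → (2, 'bddbaacddbcb')
  7 → (12, 'cb')
  8 → (8, 'cddbcb')
  9 → (4, 'dbaacddbcb')
  10 → (10, 'dbcb')
  11 → (1, 'dbddbaacddbcb')
  12 → (3, 'ddbaacddbcb')
  13 → (9, 'ddbcb')

SA = [6, 7, 0, 13, 5, 11, 2, 12, 8, 4, 10, 1, 3, 9]
rank  pair      lcp
   1  s[6:],s[7:]  1  'a'
   2  s[7:],s[0:]  1  'a'
   3  s[0:],s[13:]  0  ''
   4  s[13:],s[5:]  1  'b'
   5  s[5:],s[11:]  1  'b'
   6  s[11:],s[2:]  1  'b'
   7  s[2:],s[12:]  0  ''
   8  s[12:],s[8:]  1  'c'
   9  s[8:],s[4:]  0  ''
  10  s[4:],s[10:]  2  'db'
  11  s[10:],s[1:]  2  'db'
  12  s[1:],s[3:]  1  'd'
  13  s[3:],s[9:]  3  'ddb'

[0, 1, 1, 0, 1, 1, 1, 0, 1, 0, 2, 2, 1, 3]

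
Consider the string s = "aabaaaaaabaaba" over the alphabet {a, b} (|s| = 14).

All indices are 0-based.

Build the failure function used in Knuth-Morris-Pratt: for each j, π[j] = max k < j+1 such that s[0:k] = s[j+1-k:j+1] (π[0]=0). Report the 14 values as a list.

[0, 1, 0, 1, 2, 2, 2, 2, 2, 3, 4, 5, 3, 4]

π[0] = 0
j=1 s[j]='a': π[1]=1 (border 'a')
j=2 s[j]='b': k: 1→0; π[2]=0 (border '')
j=3 s[j]='a': π[3]=1 (border 'a')
j=4 s[j]='a': π[4]=2 (border 'aa')
j=5 s[j]='a': k: 2→1; π[5]=2 (border 'aa')
j=6 s[j]='a': k: 2→1; π[6]=2 (border 'aa')
j=7 s[j]='a': k: 2→1; π[7]=2 (border 'aa')
j=8 s[j]='a': k: 2→1; π[8]=2 (border 'aa')
j=9 s[j]='b': π[9]=3 (border 'aab')
j=10 s[j]='a': π[10]=4 (border 'aaba')
j=11 s[j]='a': π[11]=5 (border 'aabaa')
j=12 s[j]='b': k: 5→2; π[12]=3 (border 'aab')
j=13 s[j]='a': π[13]=4 (border 'aaba')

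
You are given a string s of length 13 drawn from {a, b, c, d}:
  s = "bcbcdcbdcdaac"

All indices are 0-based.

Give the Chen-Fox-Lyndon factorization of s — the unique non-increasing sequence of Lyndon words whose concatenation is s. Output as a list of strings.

emit factor 1: 'bcbcdcbdcd' (i=0, period=10)
emit factor 2: 'aac' (i=10, period=3)

["bcbcdcbdcd", "aac"]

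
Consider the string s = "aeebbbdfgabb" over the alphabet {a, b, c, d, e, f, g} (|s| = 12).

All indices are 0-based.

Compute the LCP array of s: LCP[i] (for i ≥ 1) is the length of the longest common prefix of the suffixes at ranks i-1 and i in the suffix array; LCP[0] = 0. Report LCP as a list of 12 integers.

[0, 1, 0, 1, 2, 2, 1, 0, 0, 1, 0, 0]

rank→(start, suffix):
  0 → (9, 'abb')
  1 → (0, 'aeebbbdfgabb')
  2 → (11, 'b')
  3 → (10, 'bb')
  4 → (3, 'bbbdfgabb')
  5 → (4, 'bbdfgabb')
  6 → (5, 'bdfgabb')
  7 → (6, 'dfgabb')
  8 → (2, 'ebbbdfgabb')
  9 → (1, 'eebbbdfgabb')
  10 → (7, 'fgabb')
  11 → (8, 'gabb')

SA = [9, 0, 11, 10, 3, 4, 5, 6, 2, 1, 7, 8]
[i] adj suffixes → lcp
  [1] 9/0 → 1 ('a')
  [2] 0/11 → 0 ('')
  [3] 11/10 → 1 ('b')
  [4] 10/3 → 2 ('bb')
  [5] 3/4 → 2 ('bb')
  [6] 4/5 → 1 ('b')
  [7] 5/6 → 0 ('')
  [8] 6/2 → 0 ('')
  [9] 2/1 → 1 ('e')
  [10] 1/7 → 0 ('')
  [11] 7/8 → 0 ('')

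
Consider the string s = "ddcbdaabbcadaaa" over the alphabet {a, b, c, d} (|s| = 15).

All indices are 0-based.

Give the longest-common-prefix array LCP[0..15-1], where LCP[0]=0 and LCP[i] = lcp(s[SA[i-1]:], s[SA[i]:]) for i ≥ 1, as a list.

rank | idx | suffix
   0 |  14 | a
   1 |  13 | aa
   2 |  12 | aaa
   3 |   5 | aabbcadaaa
   4 |   6 | abbcadaaa
   5 |  10 | adaaa
   6 |   7 | bbcadaaa
   7 |   8 | bcadaaa
   8 |   3 | bdaabbcadaaa
   9 |   9 | cadaaa
  10 |   2 | cbdaabbcadaaa
  11 |  11 | daaa
  12 |   4 | daabbcadaaa
  13 |   1 | dcbdaabbcadaaa
  14 |   0 | ddcbdaabbcadaaa

SA = [14, 13, 12, 5, 6, 10, 7, 8, 3, 9, 2, 11, 4, 1, 0]
i: (SA[i-1],SA[i]) lcp shared
  1: (14,13) 1 'a'
  2: (13,12) 2 'aa'
  3: (12,5) 2 'aa'
  4: (5,6) 1 'a'
  5: (6,10) 1 'a'
  6: (10,7) 0 ''
  7: (7,8) 1 'b'
  8: (8,3) 1 'b'
  9: (3,9) 0 ''
  10: (9,2) 1 'c'
  11: (2,11) 0 ''
  12: (11,4) 3 'daa'
  13: (4,1) 1 'd'
  14: (1,0) 1 'd'

[0, 1, 2, 2, 1, 1, 0, 1, 1, 0, 1, 0, 3, 1, 1]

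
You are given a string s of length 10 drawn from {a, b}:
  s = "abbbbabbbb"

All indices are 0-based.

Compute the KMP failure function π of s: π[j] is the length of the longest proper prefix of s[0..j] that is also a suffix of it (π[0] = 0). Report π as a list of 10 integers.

[0, 0, 0, 0, 0, 1, 2, 3, 4, 5]

π[0] = 0
j=1 s[j]='b': π[1]=0 (border '')
j=2 s[j]='b': π[2]=0 (border '')
j=3 s[j]='b': π[3]=0 (border '')
j=4 s[j]='b': π[4]=0 (border '')
j=5 s[j]='a': π[5]=1 (border 'a')
j=6 s[j]='b': π[6]=2 (border 'ab')
j=7 s[j]='b': π[7]=3 (border 'abb')
j=8 s[j]='b': π[8]=4 (border 'abbb')
j=9 s[j]='b': π[9]=5 (border 'abbbb')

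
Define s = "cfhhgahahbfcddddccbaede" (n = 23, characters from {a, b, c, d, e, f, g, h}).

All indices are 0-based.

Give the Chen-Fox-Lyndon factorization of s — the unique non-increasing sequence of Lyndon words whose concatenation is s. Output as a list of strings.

emit factor 1: 'cfhhg' (i=0, period=5)
emit factor 2: 'ahahbfcddddccb' (i=5, period=14)
emit factor 3: 'aede' (i=19, period=4)

["cfhhg", "ahahbfcddddccb", "aede"]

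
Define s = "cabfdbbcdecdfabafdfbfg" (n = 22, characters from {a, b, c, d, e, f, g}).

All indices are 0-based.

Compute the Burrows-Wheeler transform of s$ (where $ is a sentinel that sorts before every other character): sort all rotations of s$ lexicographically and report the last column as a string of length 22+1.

gfcbadbaf$befccfdddbabf

rank  rotation                 last
    0  $cabfdbbcdecdfabafdfbfg  g
    1  abafdfbfg$cabfdbbcdecdf  f
    2  abfdbbcdecdfabafdfbfg$c  c
    3  afdfbfg$cabfdbbcdecdfab  b
    4  bafdfbfg$cabfdbbcdecdfa  a
    5  bbcdecdfabafdfbfg$cabfd  d
    6  bcdecdfabafdfbfg$cabfdb  b
    7  bfdbbcdecdfabafdfbfg$ca  a
    8  bfg$cabfdbbcdecdfabafdf  f
    9  cabfdbbcdecdfabafdfbfg$  $
   10  cdecdfabafdfbfg$cabfdbb  b
   11  cdfabafdfbfg$cabfdbbcde  e
   12  dbbcdecdfabafdfbfg$cabf  f
   13  decdfabafdfbfg$cabfdbbc  c
   14  dfabafdfbfg$cabfdbbcdec  c
   15  dfbfg$cabfdbbcdecdfabaf  f
   16  ecdfabafdfbfg$cabfdbbcd  d
   17  fabafdfbfg$cabfdbbcdecd  d
   18  fbfg$cabfdbbcdecdfabafd  d
   19  fdbbcdecdfabafdfbfg$cab  b
   20  fdfbfg$cabfdbbcdecdfaba  a
   21  fg$cabfdbbcdecdfabafdfb  b
   22  g$cabfdbbcdecdfabafdfbf  f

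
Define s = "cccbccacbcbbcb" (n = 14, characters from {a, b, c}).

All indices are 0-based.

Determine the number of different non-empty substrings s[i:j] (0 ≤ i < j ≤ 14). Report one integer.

85

rank | idx | suffix
   0 |   6 | acbcbbcb
   1 |  13 | b
   2 |  10 | bbcb
   3 |  11 | bcb
   4 |   8 | bcbbcb
   5 |   3 | bccacbcbbcb
   6 |   5 | cacbcbbcb
   7 |  12 | cb
   8 |   9 | cbbcb
   9 |   7 | cbcbbcb
  10 |   2 | cbccacbcbbcb
  11 |   4 | ccacbcbbcb
  12 |   1 | ccbccacbcbbcb
  13 |   0 | cccbccacbcbbcb

SA = [6, 13, 10, 11, 8, 3, 5, 12, 9, 7, 2, 4, 1, 0]
[i] adj suffixes → lcp
  [1] 6/13 → 0 ('')
  [2] 13/10 → 1 ('b')
  [3] 10/11 → 1 ('b')
  [4] 11/8 → 3 ('bcb')
  [5] 8/3 → 2 ('bc')
  [6] 3/5 → 0 ('')
  [7] 5/12 → 1 ('c')
  [8] 12/9 → 2 ('cb')
  [9] 9/7 → 2 ('cb')
  [10] 7/2 → 3 ('cbc')
  [11] 2/4 → 1 ('c')
  [12] 4/1 → 2 ('cc')
  [13] 1/0 → 2 ('cc')

n(n+1)/2 = 14·15/2 = 105
Σ LCP = 0 + 0 + 1 + 1 + 3 + 2 + 0 + 1 + 2 + 2 + 3 + 1 + 2 + 2 = 20
distinct = 105 − 20 = 85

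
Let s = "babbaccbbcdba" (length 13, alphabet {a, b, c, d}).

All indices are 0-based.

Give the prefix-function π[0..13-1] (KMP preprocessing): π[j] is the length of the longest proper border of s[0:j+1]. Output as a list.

[0, 0, 1, 1, 2, 0, 0, 1, 1, 0, 0, 1, 2]

π[0] = 0
j=1 s[j]='a': π[1]=0 (border '')
j=2 s[j]='b': π[2]=1 (border 'b')
j=3 s[j]='b': k: 1→0; π[3]=1 (border 'b')
j=4 s[j]='a': π[4]=2 (border 'ba')
j=5 s[j]='c': k: 2→0; π[5]=0 (border '')
j=6 s[j]='c': π[6]=0 (border '')
j=7 s[j]='b': π[7]=1 (border 'b')
j=8 s[j]='b': k: 1→0; π[8]=1 (border 'b')
j=9 s[j]='c': k: 1→0; π[9]=0 (border '')
j=10 s[j]='d': π[10]=0 (border '')
j=11 s[j]='b': π[11]=1 (border 'b')
j=12 s[j]='a': π[12]=2 (border 'ba')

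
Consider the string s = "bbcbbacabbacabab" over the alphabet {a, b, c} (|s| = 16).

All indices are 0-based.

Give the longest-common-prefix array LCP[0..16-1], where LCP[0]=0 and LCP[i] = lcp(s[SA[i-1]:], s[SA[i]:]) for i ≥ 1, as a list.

sorted suffixes:
  #0 SA[0]=14  'ab'
  #1 SA[1]=12  'abab'
  #2 SA[2]=7  'abbacabab'
  #3 SA[3]=10  'acabab'
  #4 SA[4]=5  'acabbacabab'
  #5 SA[5]=15  'b'
  #6 SA[6]=13  'bab'
  #7 SA[7]=9  'bacabab'
  #8 SA[8]=4  'bacabbacabab'
  #9 SA[9]=8  'bbacabab'
  #10 SA[10]=3  'bbacabbacabab'
  #11 SA[11]=0  'bbcbbacabbacabab'
  #12 SA[12]=1  'bcbbacabbacabab'
  #13 SA[13]=11  'cabab'
  #14 SA[14]=6  'cabbacabab'
  #15 SA[15]=2  'cbbacabbacabab'

SA = [14, 12, 7, 10, 5, 15, 13, 9, 4, 8, 3, 0, 1, 11, 6, 2]
i: (SA[i-1],SA[i]) lcp shared
  1: (14,12) 2 'ab'
  2: (12,7) 2 'ab'
  3: (7,10) 1 'a'
  4: (10,5) 4 'acab'
  5: (5,15) 0 ''
  6: (15,13) 1 'b'
  7: (13,9) 2 'ba'
  8: (9,4) 5 'bacab'
  9: (4,8) 1 'b'
  10: (8,3) 6 'bbacab'
  11: (3,0) 2 'bb'
  12: (0,1) 1 'b'
  13: (1,11) 0 ''
  14: (11,6) 3 'cab'
  15: (6,2) 1 'c'

[0, 2, 2, 1, 4, 0, 1, 2, 5, 1, 6, 2, 1, 0, 3, 1]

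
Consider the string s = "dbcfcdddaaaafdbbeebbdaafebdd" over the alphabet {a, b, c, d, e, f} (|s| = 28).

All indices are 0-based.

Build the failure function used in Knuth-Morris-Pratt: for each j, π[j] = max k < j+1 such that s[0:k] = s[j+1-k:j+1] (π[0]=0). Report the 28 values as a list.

π[0] = 0
j=1 s[j]='b': π[1]=0 (border '')
j=2 s[j]='c': π[2]=0 (border '')
j=3 s[j]='f': π[3]=0 (border '')
j=4 s[j]='c': π[4]=0 (border '')
j=5 s[j]='d': π[5]=1 (border 'd')
j=6 s[j]='d': k: 1→0; π[6]=1 (border 'd')
j=7 s[j]='d': k: 1→0; π[7]=1 (border 'd')
j=8 s[j]='a': k: 1→0; π[8]=0 (border '')
j=9 s[j]='a': π[9]=0 (border '')
j=10 s[j]='a': π[10]=0 (border '')
j=11 s[j]='a': π[11]=0 (border '')
j=12 s[j]='f': π[12]=0 (border '')
j=13 s[j]='d': π[13]=1 (border 'd')
j=14 s[j]='b': π[14]=2 (border 'db')
j=15 s[j]='b': k: 2→0; π[15]=0 (border '')
j=16 s[j]='e': π[16]=0 (border '')
j=17 s[j]='e': π[17]=0 (border '')
j=18 s[j]='b': π[18]=0 (border '')
j=19 s[j]='b': π[19]=0 (border '')
j=20 s[j]='d': π[20]=1 (border 'd')
j=21 s[j]='a': k: 1→0; π[21]=0 (border '')
j=22 s[j]='a': π[22]=0 (border '')
j=23 s[j]='f': π[23]=0 (border '')
j=24 s[j]='e': π[24]=0 (border '')
j=25 s[j]='b': π[25]=0 (border '')
j=26 s[j]='d': π[26]=1 (border 'd')
j=27 s[j]='d': k: 1→0; π[27]=1 (border 'd')

[0, 0, 0, 0, 0, 1, 1, 1, 0, 0, 0, 0, 0, 1, 2, 0, 0, 0, 0, 0, 1, 0, 0, 0, 0, 0, 1, 1]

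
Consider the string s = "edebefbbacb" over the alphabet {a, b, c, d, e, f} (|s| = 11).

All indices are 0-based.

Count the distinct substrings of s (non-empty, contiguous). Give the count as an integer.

rank | idx | suffix
   0 |   8 | acb
   1 |  10 | b
   2 |   7 | bacb
   3 |   6 | bbacb
   4 |   3 | befbbacb
   5 |   9 | cb
   6 |   1 | debefbbacb
   7 |   2 | ebefbbacb
   8 |   0 | edebefbbacb
   9 |   4 | efbbacb
  10 |   5 | fbbacb

SA = [8, 10, 7, 6, 3, 9, 1, 2, 0, 4, 5]
[i] adj suffixes → lcp
  [1] 8/10 → 0 ('')
  [2] 10/7 → 1 ('b')
  [3] 7/6 → 1 ('b')
  [4] 6/3 → 1 ('b')
  [5] 3/9 → 0 ('')
  [6] 9/1 → 0 ('')
  [7] 1/2 → 0 ('')
  [8] 2/0 → 1 ('e')
  [9] 0/4 → 1 ('e')
  [10] 4/5 → 0 ('')

n(n+1)/2 = 11·12/2 = 66
Σ LCP = 0 + 0 + 1 + 1 + 1 + 0 + 0 + 0 + 1 + 1 + 0 = 5
distinct = 66 − 5 = 61

61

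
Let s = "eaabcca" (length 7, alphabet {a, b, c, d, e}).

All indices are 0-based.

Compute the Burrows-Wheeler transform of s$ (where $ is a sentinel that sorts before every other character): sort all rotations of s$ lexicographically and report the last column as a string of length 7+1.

aceaacb$

rank  rotation  last
    0  $eaabcca  a
    1  a$eaabcc  c
    2  aabcca$e  e
    3  abcca$ea  a
    4  bcca$eaa  a
    5  ca$eaabc  c
    6  cca$eaab  b
    7  eaabcca$  $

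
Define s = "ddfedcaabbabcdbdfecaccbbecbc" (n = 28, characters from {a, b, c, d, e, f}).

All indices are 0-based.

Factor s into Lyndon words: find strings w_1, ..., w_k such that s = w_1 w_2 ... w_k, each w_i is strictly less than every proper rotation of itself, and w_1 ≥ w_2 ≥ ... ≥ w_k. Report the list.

emit factor 1: 'ddfe' (i=0, period=4)
emit factor 2: 'd' (i=4, period=1)
emit factor 3: 'c' (i=5, period=1)
emit factor 4: 'aabbabcdbdfecaccbbecbc' (i=6, period=22)

["ddfe", "d", "c", "aabbabcdbdfecaccbbecbc"]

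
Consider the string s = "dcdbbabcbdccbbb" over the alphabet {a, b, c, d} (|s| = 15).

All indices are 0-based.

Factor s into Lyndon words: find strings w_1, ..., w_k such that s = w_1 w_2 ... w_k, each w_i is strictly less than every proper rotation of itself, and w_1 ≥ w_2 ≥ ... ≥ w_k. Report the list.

emit factor 1: 'd' (i=0, period=1)
emit factor 2: 'cd' (i=1, period=2)
emit factor 3: 'b' (i=3, period=1)
emit factor 4: 'b' (i=4, period=1)
emit factor 5: 'abcbdccbbb' (i=5, period=10)

["d", "cd", "b", "b", "abcbdccbbb"]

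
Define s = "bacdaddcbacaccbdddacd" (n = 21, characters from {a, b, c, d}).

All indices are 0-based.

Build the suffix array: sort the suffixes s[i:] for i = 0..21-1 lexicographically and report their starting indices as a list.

sorted suffixes:
  #0 SA[0]=9  'acaccbdddacd'
  #1 SA[1]=11  'accbdddacd'
  #2 SA[2]=18  'acd'
  #3 SA[3]=1  'acdaddcbacaccbdddacd'
  #4 SA[4]=4  'addcbacaccbdddacd'
  #5 SA[5]=8  'bacaccbdddacd'
  #6 SA[6]=0  'bacdaddcbacaccbdddacd'
  #7 SA[7]=14  'bdddacd'
  #8 SA[8]=10  'caccbdddacd'
  #9 SA[9]=7  'cbacaccbdddacd'
  #10 SA[10]=13  'cbdddacd'
  #11 SA[11]=12  'ccbdddacd'
  #12 SA[12]=19  'cd'
  #13 SA[13]=2  'cdaddcbacaccbdddacd'
  #14 SA[14]=20  'd'
  #15 SA[15]=17  'dacd'
  #16 SA[16]=3  'daddcbacaccbdddacd'
  #17 SA[17]=6  'dcbacaccbdddacd'
  #18 SA[18]=16  'ddacd'
  #19 SA[19]=5  'ddcbacaccbdddacd'
  #20 SA[20]=15  'dddacd'

[9, 11, 18, 1, 4, 8, 0, 14, 10, 7, 13, 12, 19, 2, 20, 17, 3, 6, 16, 5, 15]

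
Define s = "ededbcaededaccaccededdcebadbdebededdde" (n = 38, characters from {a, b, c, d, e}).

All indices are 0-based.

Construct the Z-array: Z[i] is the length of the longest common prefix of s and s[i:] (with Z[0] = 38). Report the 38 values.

Z[0]=38
i=1: fresh scan; Z[1]=0
i=2: fresh scan; Z[2]=2 grow→box=[2,4)
i=3: min(r-i=1, Z[1]=0)=0; Z[3]=0
i=4: fresh scan; Z[4]=0
i=5: fresh scan; Z[5]=0
i=6: fresh scan; Z[6]=0
i=7: fresh scan; Z[7]=4 grow→box=[7,11)
i=8: min(r-i=3, Z[1]=0)=0; Z[8]=0
i=9: min(r-i=2, Z[2]=2)=2; Z[9]=2
i=10: min(r-i=1, Z[3]=0)=0; Z[10]=0
i=11: fresh scan; Z[11]=0
i=12: fresh scan; Z[12]=0
i=13: fresh scan; Z[13]=0
i=14: fresh scan; Z[14]=0
i=15: fresh scan; Z[15]=0
i=16: fresh scan; Z[16]=0
i=17: fresh scan; Z[17]=4 grow→box=[17,21)
i=18: min(r-i=3, Z[1]=0)=0; Z[18]=0
i=19: min(r-i=2, Z[2]=2)=2; Z[19]=2
i=20: min(r-i=1, Z[3]=0)=0; Z[20]=0
i=21: fresh scan; Z[21]=0
i=22: fresh scan; Z[22]=0
i=23: fresh scan; Z[23]=1 grow→box=[23,24)
i=24: fresh scan; Z[24]=0
i=25: fresh scan; Z[25]=0
i=26: fresh scan; Z[26]=0
i=27: fresh scan; Z[27]=0
i=28: fresh scan; Z[28]=0
i=29: fresh scan; Z[29]=1 grow→box=[29,30)
i=30: fresh scan; Z[30]=0
i=31: fresh scan; Z[31]=4 grow→box=[31,35)
i=32: min(r-i=3, Z[1]=0)=0; Z[32]=0
i=33: min(r-i=2, Z[2]=2)=2; Z[33]=2
i=34: min(r-i=1, Z[3]=0)=0; Z[34]=0
i=35: fresh scan; Z[35]=0
i=36: fresh scan; Z[36]=0
i=37: fresh scan; Z[37]=1 grow→box=[37,38)

[38, 0, 2, 0, 0, 0, 0, 4, 0, 2, 0, 0, 0, 0, 0, 0, 0, 4, 0, 2, 0, 0, 0, 1, 0, 0, 0, 0, 0, 1, 0, 4, 0, 2, 0, 0, 0, 1]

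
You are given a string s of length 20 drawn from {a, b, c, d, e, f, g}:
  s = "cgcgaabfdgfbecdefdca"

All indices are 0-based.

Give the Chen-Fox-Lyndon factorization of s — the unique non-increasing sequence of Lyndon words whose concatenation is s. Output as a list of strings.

emit factor 1: 'cg' (i=0, period=2)
emit factor 2: 'cg' (i=2, period=2)
emit factor 3: 'aabfdgfbecdefdc' (i=4, period=15)
emit factor 4: 'a' (i=19, period=1)

["cg", "cg", "aabfdgfbecdefdc", "a"]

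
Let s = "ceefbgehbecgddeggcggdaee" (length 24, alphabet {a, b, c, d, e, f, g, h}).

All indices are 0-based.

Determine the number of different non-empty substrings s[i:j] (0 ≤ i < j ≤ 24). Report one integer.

280

rank→(start, suffix):
  0 → (21, 'aee')
  1 → (8, 'becgddeggcggdaee')
  2 → (4, 'bgehbecgddeggcggdaee')
  3 → (0, 'ceefbgehbecgddeggcggdaee')
  4 → (10, 'cgddeggcggdaee')
  5 → (17, 'cggdaee')
  6 → (20, 'daee')
  7 → (12, 'ddeggcggdaee')
  8 → (13, 'deggcggdaee')
  9 → (23, 'e')
  10 → (9, 'ecgddeggcggdaee')
  11 → (22, 'ee')
  12 → (1, 'eefbgehbecgddeggcggdaee')
  13 → (2, 'efbgehbecgddeggcggdaee')
  14 → (14, 'eggcggdaee')
  15 → (6, 'ehbecgddeggcggdaee')
  16 → (3, 'fbgehbecgddeggcggdaee')
  17 → (16, 'gcggdaee')
  18 → (19, 'gdaee')
  19 → (11, 'gddeggcggdaee')
  20 → (5, 'gehbecgddeggcggdaee')
  21 → (15, 'ggcggdaee')
  22 → (18, 'ggdaee')
  23 → (7, 'hbecgddeggcggdaee')

SA = [21, 8, 4, 0, 10, 17, 20, 12, 13, 23, 9, 22, 1, 2, 14, 6, 3, 16, 19, 11, 5, 15, 18, 7]
i: (SA[i-1],SA[i]) lcp shared
  1: (21,8) 0 ''
  2: (8,4) 1 'b'
  3: (4,0) 0 ''
  4: (0,10) 1 'c'
  5: (10,17) 2 'cg'
  6: (17,20) 0 ''
  7: (20,12) 1 'd'
  8: (12,13) 1 'd'
  9: (13,23) 0 ''
  10: (23,9) 1 'e'
  11: (9,22) 1 'e'
  12: (22,1) 2 'ee'
  13: (1,2) 1 'e'
  14: (2,14) 1 'e'
  15: (14,6) 1 'e'
  16: (6,3) 0 ''
  17: (3,16) 0 ''
  18: (16,19) 1 'g'
  19: (19,11) 2 'gd'
  20: (11,5) 1 'g'
  21: (5,15) 1 'g'
  22: (15,18) 2 'gg'
  23: (18,7) 0 ''

n(n+1)/2 = 24·25/2 = 300
Σ LCP = 0 + 0 + 1 + 0 + 1 + 2 + 0 + 1 + 1 + 0 + 1 + 1 + 2 + 1 + 1 + 1 + 0 + 0 + 1 + 2 + 1 + 1 + 2 + 0 = 20
distinct = 300 − 20 = 280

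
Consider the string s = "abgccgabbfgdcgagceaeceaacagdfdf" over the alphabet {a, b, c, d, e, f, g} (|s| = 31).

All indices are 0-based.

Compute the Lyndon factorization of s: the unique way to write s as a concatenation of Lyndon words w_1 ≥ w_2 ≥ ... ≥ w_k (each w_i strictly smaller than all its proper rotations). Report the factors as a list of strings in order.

emit factor 1: 'abgccg' (i=0, period=6)
emit factor 2: 'abbfgdcgagceaece' (i=6, period=16)
emit factor 3: 'aacagdfdf' (i=22, period=9)

["abgccg", "abbfgdcgagceaece", "aacagdfdf"]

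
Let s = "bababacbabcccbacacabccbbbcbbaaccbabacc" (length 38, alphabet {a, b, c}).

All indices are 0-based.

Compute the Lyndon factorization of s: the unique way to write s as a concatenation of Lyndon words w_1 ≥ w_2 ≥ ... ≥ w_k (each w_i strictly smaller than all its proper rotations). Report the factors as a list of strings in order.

["b", "ababacbabcccbacacabccbbbcbb", "aaccbabacc"]

emit factor 1: 'b' (i=0, period=1)
emit factor 2: 'ababacbabcccbacacabccbbbcbb' (i=1, period=27)
emit factor 3: 'aaccbabacc' (i=28, period=10)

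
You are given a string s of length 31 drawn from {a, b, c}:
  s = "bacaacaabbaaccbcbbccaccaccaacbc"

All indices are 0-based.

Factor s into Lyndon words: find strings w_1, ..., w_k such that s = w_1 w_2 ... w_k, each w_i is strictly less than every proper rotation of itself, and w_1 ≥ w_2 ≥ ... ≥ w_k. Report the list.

["b", "ac", "aac", "aabbaaccbcbbccaccaccaacbc"]

emit factor 1: 'b' (i=0, period=1)
emit factor 2: 'ac' (i=1, period=2)
emit factor 3: 'aac' (i=3, period=3)
emit factor 4: 'aabbaaccbcbbccaccaccaacbc' (i=6, period=25)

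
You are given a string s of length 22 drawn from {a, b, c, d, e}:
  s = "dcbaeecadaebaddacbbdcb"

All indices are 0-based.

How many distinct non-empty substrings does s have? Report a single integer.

228

rank | idx | suffix
   0 |  15 | acbbdcb
   1 |   7 | adaebaddacbbdcb
   2 |  12 | addacbbdcb
   3 |   9 | aebaddacbbdcb
   4 |   3 | aeecadaebaddacbbdcb
   5 |  21 | b
   6 |  11 | baddacbbdcb
   7 |   2 | baeecadaebaddacbbdcb
   8 |  17 | bbdcb
   9 |  18 | bdcb
  10 |   6 | cadaebaddacbbdcb
  11 |  20 | cb
  12 |   1 | cbaeecadaebaddacbbdcb
  13 |  16 | cbbdcb
  14 |  14 | dacbbdcb
  15 |   8 | daebaddacbbdcb
  16 |  19 | dcb
  17 |   0 | dcbaeecadaebaddacbbdcb
  18 |  13 | ddacbbdcb
  19 |  10 | ebaddacbbdcb
  20 |   5 | ecadaebaddacbbdcb
  21 |   4 | eecadaebaddacbbdcb

SA = [15, 7, 12, 9, 3, 21, 11, 2, 17, 18, 6, 20, 1, 16, 14, 8, 19, 0, 13, 10, 5, 4]
[i] adj suffixes → lcp
  [1] 15/7 → 1 ('a')
  [2] 7/12 → 2 ('ad')
  [3] 12/9 → 1 ('a')
  [4] 9/3 → 2 ('ae')
  [5] 3/21 → 0 ('')
  [6] 21/11 → 1 ('b')
  [7] 11/2 → 2 ('ba')
  [8] 2/17 → 1 ('b')
  [9] 17/18 → 1 ('b')
  [10] 18/6 → 0 ('')
  [11] 6/20 → 1 ('c')
  [12] 20/1 → 2 ('cb')
  [13] 1/16 → 2 ('cb')
  [14] 16/14 → 0 ('')
  [15] 14/8 → 2 ('da')
  [16] 8/19 → 1 ('d')
  [17] 19/0 → 3 ('dcb')
  [18] 0/13 → 1 ('d')
  [19] 13/10 → 0 ('')
  [20] 10/5 → 1 ('e')
  [21] 5/4 → 1 ('e')

n(n+1)/2 = 22·23/2 = 253
Σ LCP = 0 + 1 + 2 + 1 + 2 + 0 + 1 + 2 + 1 + 1 + 0 + 1 + 2 + 2 + 0 + 2 + 1 + 3 + 1 + 0 + 1 + 1 = 25
distinct = 253 − 25 = 228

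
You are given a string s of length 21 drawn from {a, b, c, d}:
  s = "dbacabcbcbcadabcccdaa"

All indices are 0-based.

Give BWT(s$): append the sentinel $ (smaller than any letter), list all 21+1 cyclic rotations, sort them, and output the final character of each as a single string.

aadcdbcdccaaabbbbccca$

rank  rotation                last
    0  $dbacabcbcbcadabcccdaa  a
    1  a$dbacabcbcbcadabcccda  a
    2  aa$dbacabcbcbcadabcccd  d
    3  abcbcbcadabcccdaa$dbac  c
    4  abcccdaa$dbacabcbcbcad  d
    5  acabcbcbcadabcccdaa$db  b
    6  adabcccdaa$dbacabcbcbc  c
    7  bacabcbcbcadabcccdaa$d  d
    8  bcadabcccdaa$dbacabcbc  c
    9  bcbcadabcccdaa$dbacabc  c
   10  bcbcbcadabcccdaa$dbaca  a
   11  bcccdaa$dbacabcbcbcada  a
   12  cabcbcbcadabcccdaa$dba  a
   13  cadabcccdaa$dbacabcbcb  b
   14  cbcadabcccdaa$dbacabcb  b
   15  cbcbcadabcccdaa$dbacab  b
   16  cccdaa$dbacabcbcbcadab  b
   17  ccdaa$dbacabcbcbcadabc  c
   18  cdaa$dbacabcbcbcadabcc  c
   19  daa$dbacabcbcbcadabccc  c
   20  dabcccdaa$dbacabcbcbca  a
   21  dbacabcbcbcadabcccdaa$  $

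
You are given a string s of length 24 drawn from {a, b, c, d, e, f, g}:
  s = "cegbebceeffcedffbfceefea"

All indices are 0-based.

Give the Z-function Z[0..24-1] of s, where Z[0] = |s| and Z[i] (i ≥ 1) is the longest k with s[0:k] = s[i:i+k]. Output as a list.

Z[0]=24
i=1: outside box; Z[1]=0
i=2: outside box; Z[2]=0
i=3: outside box; Z[3]=0
i=4: outside box; Z[4]=0
i=5: outside box; Z[5]=0
i=6: outside box; Z[6]=2 grow→box=[6,8)
i=7: min(r-i=1, Z[1]=0)=0; Z[7]=0
i=8: outside box; Z[8]=0
i=9: outside box; Z[9]=0
i=10: outside box; Z[10]=0
i=11: outside box; Z[11]=2 grow→box=[11,13)
i=12: min(r-i=1, Z[1]=0)=0; Z[12]=0
i=13: outside box; Z[13]=0
i=14: outside box; Z[14]=0
i=15: outside box; Z[15]=0
i=16: outside box; Z[16]=0
i=17: outside box; Z[17]=0
i=18: outside box; Z[18]=2 grow→box=[18,20)
i=19: min(r-i=1, Z[1]=0)=0; Z[19]=0
i=20: outside box; Z[20]=0
i=21: outside box; Z[21]=0
i=22: outside box; Z[22]=0
i=23: outside box; Z[23]=0

[24, 0, 0, 0, 0, 0, 2, 0, 0, 0, 0, 2, 0, 0, 0, 0, 0, 0, 2, 0, 0, 0, 0, 0]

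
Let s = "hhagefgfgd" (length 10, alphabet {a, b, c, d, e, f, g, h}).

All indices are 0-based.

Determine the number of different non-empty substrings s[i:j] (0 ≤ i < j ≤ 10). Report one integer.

50

rank→(start, suffix):
  0 → (2, 'agefgfgd')
  1 → (9, 'd')
  2 → (4, 'efgfgd')
  3 → (7, 'fgd')
  4 → (5, 'fgfgd')
  5 → (8, 'gd')
  6 → (3, 'gefgfgd')
  7 → (6, 'gfgd')
  8 → (1, 'hagefgfgd')
  9 → (0, 'hhagefgfgd')

SA = [2, 9, 4, 7, 5, 8, 3, 6, 1, 0]
rank  pair      lcp
   1  s[2:],s[9:]  0  ''
   2  s[9:],s[4:]  0  ''
   3  s[4:],s[7:]  0  ''
   4  s[7:],s[5:]  2  'fg'
   5  s[5:],s[8:]  0  ''
   6  s[8:],s[3:]  1  'g'
   7  s[3:],s[6:]  1  'g'
   8  s[6:],s[1:]  0  ''
   9  s[1:],s[0:]  1  'h'

n(n+1)/2 = 10·11/2 = 55
Σ LCP = 0 + 0 + 0 + 0 + 2 + 0 + 1 + 1 + 0 + 1 = 5
distinct = 55 − 5 = 50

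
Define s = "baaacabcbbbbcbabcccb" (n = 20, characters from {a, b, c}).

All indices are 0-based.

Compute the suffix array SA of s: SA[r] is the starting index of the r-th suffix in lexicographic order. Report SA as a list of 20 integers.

rank→(start, suffix):
  0 → (1, 'aaacabcbbbbcbabcccb')
  1 → (2, 'aacabcbbbbcbabcccb')
  2 → (5, 'abcbbbbcbabcccb')
  3 → (14, 'abcccb')
  4 → (3, 'acabcbbbbcbabcccb')
  5 → (19, 'b')
  6 → (0, 'baaacabcbbbbcbabcccb')
  7 → (13, 'babcccb')
  8 → (8, 'bbbbcbabcccb')
  9 → (9, 'bbbcbabcccb')
  10 → (10, 'bbcbabcccb')
  11 → (11, 'bcbabcccb')
  12 → (6, 'bcbbbbcbabcccb')
  13 → (15, 'bcccb')
  14 → (4, 'cabcbbbbcbabcccb')
  15 → (18, 'cb')
  16 → (12, 'cbabcccb')
  17 → (7, 'cbbbbcbabcccb')
  18 → (17, 'ccb')
  19 → (16, 'cccb')

[1, 2, 5, 14, 3, 19, 0, 13, 8, 9, 10, 11, 6, 15, 4, 18, 12, 7, 17, 16]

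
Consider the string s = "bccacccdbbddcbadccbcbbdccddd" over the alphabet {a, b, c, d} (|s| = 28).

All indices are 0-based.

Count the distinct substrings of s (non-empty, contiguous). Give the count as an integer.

365

rank→(start, suffix):
  0 → (3, 'acccdbbddcbadccbcbbdccddd')
  1 → (14, 'adccbcbbdccddd')
  2 → (13, 'badccbcbbdccddd')
  3 → (20, 'bbdccddd')
  4 → (8, 'bbddcbadccbcbbdccddd')
  5 → (18, 'bcbbdccddd')
  6 → (0, 'bccacccdbbddcbadccbcbbdccddd')
  7 → (21, 'bdccddd')
  8 → (9, 'bddcbadccbcbbdccddd')
  9 → (2, 'cacccdbbddcbadccbcbbdccddd')
  10 → (12, 'cbadccbcbbdccddd')
  11 → (19, 'cbbdccddd')
  12 → (17, 'cbcbbdccddd')
  13 → (1, 'ccacccdbbddcbadccbcbbdccddd')
  14 → (16, 'ccbcbbdccddd')
  15 → (4, 'cccdbbddcbadccbcbbdccddd')
  16 → (5, 'ccdbbddcbadccbcbbdccddd')
  17 → (23, 'ccddd')
  18 → (6, 'cdbbddcbadccbcbbdccddd')
  19 → (24, 'cddd')
  20 → (27, 'd')
  21 → (7, 'dbbddcbadccbcbbdccddd')
  22 → (11, 'dcbadccbcbbdccddd')
  23 → (15, 'dccbcbbdccddd')
  24 → (22, 'dccddd')
  25 → (26, 'dd')
  26 → (10, 'ddcbadccbcbbdccddd')
  27 → (25, 'ddd')

SA = [3, 14, 13, 20, 8, 18, 0, 21, 9, 2, 12, 19, 17, 1, 16, 4, 5, 23, 6, 24, 27, 7, 11, 15, 22, 26, 10, 25]
i: (SA[i-1],SA[i]) lcp shared
  1: (3,14) 1 'a'
  2: (14,13) 0 ''
  3: (13,20) 1 'b'
  4: (20,8) 3 'bbd'
  5: (8,18) 1 'b'
  6: (18,0) 2 'bc'
  7: (0,21) 1 'b'
  8: (21,9) 2 'bd'
  9: (9,2) 0 ''
  10: (2,12) 1 'c'
  11: (12,19) 2 'cb'
  12: (19,17) 2 'cb'
  13: (17,1) 1 'c'
  14: (1,16) 2 'cc'
  15: (16,4) 2 'cc'
  16: (4,5) 2 'cc'
  17: (5,23) 3 'ccd'
  18: (23,6) 1 'c'
  19: (6,24) 2 'cd'
  20: (24,27) 0 ''
  21: (27,7) 1 'd'
  22: (7,11) 1 'd'
  23: (11,15) 2 'dc'
  24: (15,22) 3 'dcc'
  25: (22,26) 1 'd'
  26: (26,10) 2 'dd'
  27: (10,25) 2 'dd'

n(n+1)/2 = 28·29/2 = 406
Σ LCP = 0 + 1 + 0 + 1 + 3 + 1 + 2 + 1 + 2 + 0 + 1 + 2 + 2 + 1 + 2 + 2 + 2 + 3 + 1 + 2 + 0 + 1 + 1 + 2 + 3 + 1 + 2 + 2 = 41
distinct = 406 − 41 = 365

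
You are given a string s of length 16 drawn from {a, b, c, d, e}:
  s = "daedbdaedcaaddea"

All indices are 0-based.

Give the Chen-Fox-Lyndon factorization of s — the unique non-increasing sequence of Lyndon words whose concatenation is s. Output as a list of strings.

emit factor 1: 'd' (i=0, period=1)
emit factor 2: 'aedbdaedc' (i=1, period=9)
emit factor 3: 'aadde' (i=10, period=5)
emit factor 4: 'a' (i=15, period=1)

["d", "aedbdaedc", "aadde", "a"]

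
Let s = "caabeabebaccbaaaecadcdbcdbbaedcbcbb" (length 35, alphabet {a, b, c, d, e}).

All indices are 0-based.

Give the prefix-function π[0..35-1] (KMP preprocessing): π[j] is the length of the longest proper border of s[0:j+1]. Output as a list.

[0, 0, 0, 0, 0, 0, 0, 0, 0, 0, 1, 1, 0, 0, 0, 0, 0, 1, 2, 0, 1, 0, 0, 1, 0, 0, 0, 0, 0, 0, 1, 0, 1, 0, 0]

π[0] = 0
j=1 s[j]='a': π[1]=0 (border '')
j=2 s[j]='a': π[2]=0 (border '')
j=3 s[j]='b': π[3]=0 (border '')
j=4 s[j]='e': π[4]=0 (border '')
j=5 s[j]='a': π[5]=0 (border '')
j=6 s[j]='b': π[6]=0 (border '')
j=7 s[j]='e': π[7]=0 (border '')
j=8 s[j]='b': π[8]=0 (border '')
j=9 s[j]='a': π[9]=0 (border '')
j=10 s[j]='c': π[10]=1 (border 'c')
j=11 s[j]='c': k: 1→0; π[11]=1 (border 'c')
j=12 s[j]='b': k: 1→0; π[12]=0 (border '')
j=13 s[j]='a': π[13]=0 (border '')
j=14 s[j]='a': π[14]=0 (border '')
j=15 s[j]='a': π[15]=0 (border '')
j=16 s[j]='e': π[16]=0 (border '')
j=17 s[j]='c': π[17]=1 (border 'c')
j=18 s[j]='a': π[18]=2 (border 'ca')
j=19 s[j]='d': k: 2→0; π[19]=0 (border '')
j=20 s[j]='c': π[20]=1 (border 'c')
j=21 s[j]='d': k: 1→0; π[21]=0 (border '')
j=22 s[j]='b': π[22]=0 (border '')
j=23 s[j]='c': π[23]=1 (border 'c')
j=24 s[j]='d': k: 1→0; π[24]=0 (border '')
j=25 s[j]='b': π[25]=0 (border '')
j=26 s[j]='b': π[26]=0 (border '')
j=27 s[j]='a': π[27]=0 (border '')
j=28 s[j]='e': π[28]=0 (border '')
j=29 s[j]='d': π[29]=0 (border '')
j=30 s[j]='c': π[30]=1 (border 'c')
j=31 s[j]='b': k: 1→0; π[31]=0 (border '')
j=32 s[j]='c': π[32]=1 (border 'c')
j=33 s[j]='b': k: 1→0; π[33]=0 (border '')
j=34 s[j]='b': π[34]=0 (border '')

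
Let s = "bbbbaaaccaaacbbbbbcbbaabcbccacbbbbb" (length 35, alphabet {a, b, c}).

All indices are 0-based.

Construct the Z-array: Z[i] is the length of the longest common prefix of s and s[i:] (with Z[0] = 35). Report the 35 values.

Z[0]=35
i=1: i≥r, start 0; Z[1]=3 extend→box=[1,4)
i=2: min(r-i=2, Z[1]=3)=2; Z[2]=2
i=3: min(r-i=1, Z[2]=2)=1; Z[3]=1
i=4: i≥r, start 0; Z[4]=0
i=5: i≥r, start 0; Z[5]=0
i=6: i≥r, start 0; Z[6]=0
i=7: i≥r, start 0; Z[7]=0
i=8: i≥r, start 0; Z[8]=0
i=9: i≥r, start 0; Z[9]=0
i=10: i≥r, start 0; Z[10]=0
i=11: i≥r, start 0; Z[11]=0
i=12: i≥r, start 0; Z[12]=0
i=13: i≥r, start 0; Z[13]=4 extend→box=[13,17)
i=14: min(r-i=3, Z[1]=3)=3; Z[14]=4 extend→box=[14,18)
i=15: min(r-i=3, Z[1]=3)=3; Z[15]=3
i=16: min(r-i=2, Z[2]=2)=2; Z[16]=2
i=17: min(r-i=1, Z[3]=1)=1; Z[17]=1
i=18: i≥r, start 0; Z[18]=0
i=19: i≥r, start 0; Z[19]=2 extend→box=[19,21)
i=20: min(r-i=1, Z[1]=3)=1; Z[20]=1
i=21: i≥r, start 0; Z[21]=0
i=22: i≥r, start 0; Z[22]=0
i=23: i≥r, start 0; Z[23]=1 extend→box=[23,24)
i=24: i≥r, start 0; Z[24]=0
i=25: i≥r, start 0; Z[25]=1 extend→box=[25,26)
i=26: i≥r, start 0; Z[26]=0
i=27: i≥r, start 0; Z[27]=0
i=28: i≥r, start 0; Z[28]=0
i=29: i≥r, start 0; Z[29]=0
i=30: i≥r, start 0; Z[30]=4 extend→box=[30,34)
i=31: min(r-i=3, Z[1]=3)=3; Z[31]=4 extend→box=[31,35)
i=32: min(r-i=3, Z[1]=3)=3; Z[32]=3
i=33: min(r-i=2, Z[2]=2)=2; Z[33]=2
i=34: min(r-i=1, Z[3]=1)=1; Z[34]=1

[35, 3, 2, 1, 0, 0, 0, 0, 0, 0, 0, 0, 0, 4, 4, 3, 2, 1, 0, 2, 1, 0, 0, 1, 0, 1, 0, 0, 0, 0, 4, 4, 3, 2, 1]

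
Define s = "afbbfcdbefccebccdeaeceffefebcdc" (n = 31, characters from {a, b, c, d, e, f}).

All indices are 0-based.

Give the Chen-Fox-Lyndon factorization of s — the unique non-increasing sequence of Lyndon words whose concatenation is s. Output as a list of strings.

emit factor 1: 'afbbfcdbefccebccde' (i=0, period=18)
emit factor 2: 'aeceffefebcdc' (i=18, period=13)

["afbbfcdbefccebccde", "aeceffefebcdc"]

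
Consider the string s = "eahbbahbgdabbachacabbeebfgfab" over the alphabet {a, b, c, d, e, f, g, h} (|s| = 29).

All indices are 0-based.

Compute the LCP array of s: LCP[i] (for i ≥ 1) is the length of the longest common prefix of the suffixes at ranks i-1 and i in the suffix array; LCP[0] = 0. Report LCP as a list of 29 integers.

[0, 2, 3, 1, 2, 1, 3, 0, 1, 2, 1, 3, 2, 1, 1, 1, 0, 1, 0, 0, 1, 1, 0, 1, 0, 1, 0, 1, 2]

rank | idx | suffix
   0 |  27 | ab
   1 |  10 | abbachacabbeebfgfab
   2 |  18 | abbeebfgfab
   3 |  16 | acabbeebfgfab
   4 |  13 | achacabbeebfgfab
   5 |   1 | ahbbahbgdabbachacabbeebfgfab
   6 |   5 | ahbgdabbachacabbeebfgfab
   7 |  28 | b
   8 |  12 | bachacabbeebfgfab
   9 |   4 | bahbgdabbachacabbeebfgfab
  10 |  11 | bbachacabbeebfgfab
  11 |   3 | bbahbgdabbachacabbeebfgfab
  12 |  19 | bbeebfgfab
  13 |  20 | beebfgfab
  14 |  23 | bfgfab
  15 |   7 | bgdabbachacabbeebfgfab
  16 |  17 | cabbeebfgfab
  17 |  14 | chacabbeebfgfab
  18 |   9 | dabbachacabbeebfgfab
  19 |   0 | eahbbahbgdabbachacabbeebfgfab
  20 |  22 | ebfgfab
  21 |  21 | eebfgfab
  22 |  26 | fab
  23 |  24 | fgfab
  24 |   8 | gdabbachacabbeebfgfab
  25 |  25 | gfab
  26 |  15 | hacabbeebfgfab
  27 |   2 | hbbahbgdabbachacabbeebfgfab
  28 |   6 | hbgdabbachacabbeebfgfab

SA = [27, 10, 18, 16, 13, 1, 5, 28, 12, 4, 11, 3, 19, 20, 23, 7, 17, 14, 9, 0, 22, 21, 26, 24, 8, 25, 15, 2, 6]
[i] adj suffixes → lcp
  [1] 27/10 → 2 ('ab')
  [2] 10/18 → 3 ('abb')
  [3] 18/16 → 1 ('a')
  [4] 16/13 → 2 ('ac')
  [5] 13/1 → 1 ('a')
  [6] 1/5 → 3 ('ahb')
  [7] 5/28 → 0 ('')
  [8] 28/12 → 1 ('b')
  [9] 12/4 → 2 ('ba')
  [10] 4/11 → 1 ('b')
  [11] 11/3 → 3 ('bba')
  [12] 3/19 → 2 ('bb')
  [13] 19/20 → 1 ('b')
  [14] 20/23 → 1 ('b')
  [15] 23/7 → 1 ('b')
  [16] 7/17 → 0 ('')
  [17] 17/14 → 1 ('c')
  [18] 14/9 → 0 ('')
  [19] 9/0 → 0 ('')
  [20] 0/22 → 1 ('e')
  [21] 22/21 → 1 ('e')
  [22] 21/26 → 0 ('')
  [23] 26/24 → 1 ('f')
  [24] 24/8 → 0 ('')
  [25] 8/25 → 1 ('g')
  [26] 25/15 → 0 ('')
  [27] 15/2 → 1 ('h')
  [28] 2/6 → 2 ('hb')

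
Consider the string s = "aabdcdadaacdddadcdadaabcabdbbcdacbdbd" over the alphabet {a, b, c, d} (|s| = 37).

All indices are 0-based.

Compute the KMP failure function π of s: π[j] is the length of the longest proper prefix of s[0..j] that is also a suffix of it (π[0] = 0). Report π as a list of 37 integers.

π[0] = 0
j=1 s[j]='a': π[1]=1 (border 'a')
j=2 s[j]='b': k: 1→0; π[2]=0 (border '')
j=3 s[j]='d': π[3]=0 (border '')
j=4 s[j]='c': π[4]=0 (border '')
j=5 s[j]='d': π[5]=0 (border '')
j=6 s[j]='a': π[6]=1 (border 'a')
j=7 s[j]='d': k: 1→0; π[7]=0 (border '')
j=8 s[j]='a': π[8]=1 (border 'a')
j=9 s[j]='a': π[9]=2 (border 'aa')
j=10 s[j]='c': k: 2→1→0; π[10]=0 (border '')
j=11 s[j]='d': π[11]=0 (border '')
j=12 s[j]='d': π[12]=0 (border '')
j=13 s[j]='d': π[13]=0 (border '')
j=14 s[j]='a': π[14]=1 (border 'a')
j=15 s[j]='d': k: 1→0; π[15]=0 (border '')
j=16 s[j]='c': π[16]=0 (border '')
j=17 s[j]='d': π[17]=0 (border '')
j=18 s[j]='a': π[18]=1 (border 'a')
j=19 s[j]='d': k: 1→0; π[19]=0 (border '')
j=20 s[j]='a': π[20]=1 (border 'a')
j=21 s[j]='a': π[21]=2 (border 'aa')
j=22 s[j]='b': π[22]=3 (border 'aab')
j=23 s[j]='c': k: 3→0; π[23]=0 (border '')
j=24 s[j]='a': π[24]=1 (border 'a')
j=25 s[j]='b': k: 1→0; π[25]=0 (border '')
j=26 s[j]='d': π[26]=0 (border '')
j=27 s[j]='b': π[27]=0 (border '')
j=28 s[j]='b': π[28]=0 (border '')
j=29 s[j]='c': π[29]=0 (border '')
j=30 s[j]='d': π[30]=0 (border '')
j=31 s[j]='a': π[31]=1 (border 'a')
j=32 s[j]='c': k: 1→0; π[32]=0 (border '')
j=33 s[j]='b': π[33]=0 (border '')
j=34 s[j]='d': π[34]=0 (border '')
j=35 s[j]='b': π[35]=0 (border '')
j=36 s[j]='d': π[36]=0 (border '')

[0, 1, 0, 0, 0, 0, 1, 0, 1, 2, 0, 0, 0, 0, 1, 0, 0, 0, 1, 0, 1, 2, 3, 0, 1, 0, 0, 0, 0, 0, 0, 1, 0, 0, 0, 0, 0]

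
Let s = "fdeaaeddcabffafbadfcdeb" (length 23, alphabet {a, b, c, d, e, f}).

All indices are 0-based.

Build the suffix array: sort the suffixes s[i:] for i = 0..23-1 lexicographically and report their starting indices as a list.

[3, 9, 16, 4, 13, 22, 15, 10, 8, 19, 7, 6, 1, 20, 17, 2, 21, 5, 12, 14, 18, 0, 11]

rank | idx | suffix
   0 |   3 | aaeddcabffafbadfcdeb
   1 |   9 | abffafbadfcdeb
   2 |  16 | adfcdeb
   3 |   4 | aeddcabffafbadfcdeb
   4 |  13 | afbadfcdeb
   5 |  22 | b
   6 |  15 | badfcdeb
   7 |  10 | bffafbadfcdeb
   8 |   8 | cabffafbadfcdeb
   9 |  19 | cdeb
  10 |   7 | dcabffafbadfcdeb
  11 |   6 | ddcabffafbadfcdeb
  12 |   1 | deaaeddcabffafbadfcdeb
  13 |  20 | deb
  14 |  17 | dfcdeb
  15 |   2 | eaaeddcabffafbadfcdeb
  16 |  21 | eb
  17 |   5 | eddcabffafbadfcdeb
  18 |  12 | fafbadfcdeb
  19 |  14 | fbadfcdeb
  20 |  18 | fcdeb
  21 |   0 | fdeaaeddcabffafbadfcdeb
  22 |  11 | ffafbadfcdeb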